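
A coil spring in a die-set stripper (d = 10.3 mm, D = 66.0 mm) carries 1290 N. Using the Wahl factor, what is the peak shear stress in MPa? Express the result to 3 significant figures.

245 MPa

Spring index C = D/d = 66.0/10.3 = 6.4078
K_W = (4C−1)/(4C−4) + 0.615/C = 24.631/21.631 + 0.0960 = 1.2347
τ₀ = 8FD/(πd³) = 8·1290·66.0/(π·10.3³) = 681120/3432.9 = 198.41 MPa
τ_max = K·τ₀ = 1.2347 × 198.41 = 244.97 MPa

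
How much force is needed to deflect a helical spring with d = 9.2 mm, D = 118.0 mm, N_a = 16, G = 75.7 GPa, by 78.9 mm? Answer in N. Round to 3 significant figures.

203 N

k = Gd⁴/(8D³N_a) = (75.7×10³)(9.2⁴)/(8·118.0³·16) = 2.5786 N/mm
F = k·δ = 2.5786 × 78.9 = 203.45 N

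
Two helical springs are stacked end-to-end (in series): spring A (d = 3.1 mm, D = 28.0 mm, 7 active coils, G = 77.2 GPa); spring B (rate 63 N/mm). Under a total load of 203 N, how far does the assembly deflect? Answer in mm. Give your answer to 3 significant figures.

38.2 mm

k_A = Gd⁴/(8D³N_a) = (77.2×10³)(3.1⁴)/(8·28.0³·7) = 5.7997 N/mm
Series: 1/k_eq = 1/5.7997 + 1/63 = 0.1883; k_eq = 5.3108 N/mm
δ = F/k_eq = 203/5.3108 = 38.224 mm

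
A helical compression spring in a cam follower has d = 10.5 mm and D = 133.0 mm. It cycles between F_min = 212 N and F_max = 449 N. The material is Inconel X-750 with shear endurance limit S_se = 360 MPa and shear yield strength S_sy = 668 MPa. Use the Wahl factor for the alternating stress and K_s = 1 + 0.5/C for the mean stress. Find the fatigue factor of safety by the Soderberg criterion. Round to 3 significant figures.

3.88

C = D/d = 133.0/10.5 = 12.6667; K_W = (4C−1)/(4C−4)+0.615/C = 1.1128; K_s = 1+0.5/C = 1.0395
F_a = (F_max−F_min)/2 = 118.5 N; F_m = (F_max+F_min)/2 = 330.5 N
τ_a = K_W·8F_aD/(πd³) = 1.1128 × 34.669 = 38.581 MPa
τ_m = K_s·8F_mD/(πd³) = 1.0395 × 96.693 = 100.51 MPa
Soderberg: 1/n_f = τ_a/S_se + τ_m/S_sy = 38.581/360 + 100.51/668 = 0.10717 + 0.15046 = 0.25763
n_f = 1/0.25763 = 3.881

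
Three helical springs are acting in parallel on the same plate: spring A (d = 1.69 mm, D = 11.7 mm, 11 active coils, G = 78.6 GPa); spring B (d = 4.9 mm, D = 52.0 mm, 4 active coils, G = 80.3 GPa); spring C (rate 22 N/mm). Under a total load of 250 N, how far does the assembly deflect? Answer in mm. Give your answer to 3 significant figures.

6.79 mm

k_A = Gd⁴/(8D³N_a) = (78.6×10³)(1.69⁴)/(8·11.7³·11) = 4.5491 N/mm
k_B = Gd⁴/(8D³N_a) = (80.3×10³)(4.9⁴)/(8·52.0³·4) = 10.288 N/mm
Parallel: k_eq = 4.5491 + 10.288 + 22 = 36.837 N/mm
δ = F/k_eq = 250/36.837 = 6.7866 mm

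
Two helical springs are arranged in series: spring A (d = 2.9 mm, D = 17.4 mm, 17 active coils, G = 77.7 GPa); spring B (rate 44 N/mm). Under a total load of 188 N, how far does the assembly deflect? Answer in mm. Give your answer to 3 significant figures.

k_A = Gd⁴/(8D³N_a) = (77.7×10³)(2.9⁴)/(8·17.4³·17) = 7.6705 N/mm
Series: 1/k_eq = 1/7.6705 + 1/44 = 0.1531; k_eq = 6.5318 N/mm
δ = F/k_eq = 188/6.5318 = 28.782 mm

28.8 mm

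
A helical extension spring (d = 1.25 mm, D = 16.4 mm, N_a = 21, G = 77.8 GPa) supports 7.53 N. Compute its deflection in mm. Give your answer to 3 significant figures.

k = Gd⁴/(8D³N_a) = (77.8×10³)(1.25⁴)/(8·16.4³·21) = 0.25632 N/mm
δ = F/k = 7.53 / 0.25632 = 29.378 mm

29.4 mm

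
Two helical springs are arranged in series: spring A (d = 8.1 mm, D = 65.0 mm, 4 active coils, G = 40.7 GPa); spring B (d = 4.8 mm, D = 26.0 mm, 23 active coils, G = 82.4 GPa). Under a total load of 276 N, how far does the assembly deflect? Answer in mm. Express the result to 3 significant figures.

34.2 mm

k_A = Gd⁴/(8D³N_a) = (40.7×10³)(8.1⁴)/(8·65.0³·4) = 19.936 N/mm
k_B = Gd⁴/(8D³N_a) = (82.4×10³)(4.8⁴)/(8·26.0³·23) = 13.526 N/mm
Series: 1/k_eq = 1/19.936 + 1/13.526 = 0.12409; k_eq = 8.0584 N/mm
δ = F/k_eq = 276/8.0584 = 34.25 mm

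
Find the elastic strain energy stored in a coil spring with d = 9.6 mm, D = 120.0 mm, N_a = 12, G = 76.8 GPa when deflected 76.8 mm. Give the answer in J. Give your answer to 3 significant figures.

k = Gd⁴/(8D³N_a) = (76.8×10³)(9.6⁴)/(8·120.0³·12) = 3.9322 N/mm
U = ½kδ² = 0.5 × 3.9322 × 76.8² = 11596 N·mm = 11.596 J

11.6 J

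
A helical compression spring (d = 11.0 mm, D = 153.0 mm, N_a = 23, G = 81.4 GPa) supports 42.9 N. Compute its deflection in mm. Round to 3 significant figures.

23.7 mm

k = Gd⁴/(8D³N_a) = (81.4×10³)(11.0⁴)/(8·153.0³·23) = 1.8084 N/mm
δ = F/k = 42.9 / 1.8084 = 23.722 mm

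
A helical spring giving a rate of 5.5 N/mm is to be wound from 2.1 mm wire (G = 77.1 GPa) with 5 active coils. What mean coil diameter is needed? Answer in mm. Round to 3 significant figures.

19.0 mm

D = (Gd⁴/(8N_a·k))^(1/3) = (77.1×10³·2.1⁴/(8·5·5.5))^(1/3)
  = (6815.68)^(1/3) = 18.9599 mm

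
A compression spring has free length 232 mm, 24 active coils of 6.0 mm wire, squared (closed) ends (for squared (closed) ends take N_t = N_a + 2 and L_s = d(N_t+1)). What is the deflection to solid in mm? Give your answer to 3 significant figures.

N_t = 26; L_s = 6.0·27 = 162 mm
δ_solid = L₀ − L_s = 232 − 162 = 70 mm

70.0 mm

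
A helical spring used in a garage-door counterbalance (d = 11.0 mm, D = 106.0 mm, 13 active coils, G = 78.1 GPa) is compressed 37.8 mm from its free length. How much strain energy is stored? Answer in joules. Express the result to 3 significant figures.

k = Gd⁴/(8D³N_a) = (78.1×10³)(11.0⁴)/(8·106.0³·13) = 9.2315 N/mm
U = ½kδ² = 0.5 × 9.2315 × 37.8² = 6595.1 N·mm = 6.5951 J

6.60 J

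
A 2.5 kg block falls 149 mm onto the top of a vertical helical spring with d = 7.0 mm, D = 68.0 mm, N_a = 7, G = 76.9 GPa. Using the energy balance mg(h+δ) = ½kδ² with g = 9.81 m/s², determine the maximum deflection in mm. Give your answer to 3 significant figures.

28.8 mm

k = Gd⁴/(8D³N_a) = (76.9×10³)(7.0⁴)/(8·68.0³·7) = 10.486 N/mm
W = mg = 2.5 × 9.81 = 24.525 N
½kδ² − Wδ − Wh = 0 → δ = (W + √(W² + 2kWh))/k
δ = (24.525 + √(601.48 + 76635.3))/10.486 = (24.525 + 277.92)/10.486 = 28.843 mm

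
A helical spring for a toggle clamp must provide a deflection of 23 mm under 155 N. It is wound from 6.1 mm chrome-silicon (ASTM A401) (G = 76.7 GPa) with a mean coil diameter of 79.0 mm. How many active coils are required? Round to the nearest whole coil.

4

Required rate k = F/δ = 155/23 = 6.7391 N/mm
N_a = Gd⁴/(8D³k) = (76.7×10³ × 6.1⁴)/(8 × 79.0³ × 6.7391)
    = 1.06198e+08 / 2.65812e+07 = 3.995 → 4 coils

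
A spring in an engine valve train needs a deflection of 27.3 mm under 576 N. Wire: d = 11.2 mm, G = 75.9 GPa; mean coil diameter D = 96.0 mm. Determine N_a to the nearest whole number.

8

Required rate k = F/δ = 576/27.3 = 21.099 N/mm
N_a = Gd⁴/(8D³k) = (75.9×10³ × 11.2⁴)/(8 × 96.0³ × 21.099)
    = 1.1943e+09 / 1.49336e+08 = 7.997 → 8 coils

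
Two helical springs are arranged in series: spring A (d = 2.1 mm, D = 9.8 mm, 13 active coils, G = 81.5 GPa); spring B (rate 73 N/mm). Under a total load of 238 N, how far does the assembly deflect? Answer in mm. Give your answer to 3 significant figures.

18.0 mm

k_A = Gd⁴/(8D³N_a) = (81.5×10³)(2.1⁴)/(8·9.8³·13) = 16.193 N/mm
Series: 1/k_eq = 1/16.193 + 1/73 = 0.075454; k_eq = 13.253 N/mm
δ = F/k_eq = 238/13.253 = 17.958 mm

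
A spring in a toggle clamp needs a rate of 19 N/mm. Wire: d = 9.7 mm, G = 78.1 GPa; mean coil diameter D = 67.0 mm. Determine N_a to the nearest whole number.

N_a = Gd⁴/(8D³k) = (78.1×10³ × 9.7⁴)/(8 × 67.0³ × 19)
    = 6.91414e+08 / 4.5716e+07 = 15.12 → 15 coils

15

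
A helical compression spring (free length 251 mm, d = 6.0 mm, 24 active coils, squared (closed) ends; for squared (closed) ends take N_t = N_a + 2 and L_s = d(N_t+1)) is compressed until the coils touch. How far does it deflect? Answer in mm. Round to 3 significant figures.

N_t = 26; L_s = 6.0·27 = 162 mm
δ_solid = L₀ − L_s = 251 − 162 = 89 mm

89.0 mm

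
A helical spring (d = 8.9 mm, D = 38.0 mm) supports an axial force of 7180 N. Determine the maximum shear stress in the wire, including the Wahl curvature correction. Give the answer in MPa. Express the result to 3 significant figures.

1350 MPa

Spring index C = D/d = 38.0/8.9 = 4.2697
K_W = (4C−1)/(4C−4) + 0.615/C = 16.079/13.079 + 0.1440 = 1.3734
τ₀ = 8FD/(πd³) = 8·7180·38.0/(π·8.9³) = 2.18272e+06/2214.7 = 985.55 MPa
τ_max = K·τ₀ = 1.3734 × 985.55 = 1353.6 MPa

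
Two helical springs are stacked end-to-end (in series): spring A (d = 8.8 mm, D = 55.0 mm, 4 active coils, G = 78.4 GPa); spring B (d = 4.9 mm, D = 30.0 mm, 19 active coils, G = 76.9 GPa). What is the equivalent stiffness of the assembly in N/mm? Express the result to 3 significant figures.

9.62 N/mm

k_A = Gd⁴/(8D³N_a) = (78.4×10³)(8.8⁴)/(8·55.0³·4) = 88.31 N/mm
k_B = Gd⁴/(8D³N_a) = (76.9×10³)(4.9⁴)/(8·30.0³·19) = 10.802 N/mm
Series: 1/k_eq = 1/88.31 + 1/10.802 = 0.1039; k_eq = 9.6247 N/mm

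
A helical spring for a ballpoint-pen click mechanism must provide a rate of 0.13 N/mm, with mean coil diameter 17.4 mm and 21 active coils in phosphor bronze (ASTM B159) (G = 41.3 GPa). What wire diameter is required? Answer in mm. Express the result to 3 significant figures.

d = (8D³N_a·k / G)^(1/4) = (8·17.4³·21·0.13 / (41.3×10³))^0.25
  = (2.7858)^0.25 = 1.2919 mm

1.29 mm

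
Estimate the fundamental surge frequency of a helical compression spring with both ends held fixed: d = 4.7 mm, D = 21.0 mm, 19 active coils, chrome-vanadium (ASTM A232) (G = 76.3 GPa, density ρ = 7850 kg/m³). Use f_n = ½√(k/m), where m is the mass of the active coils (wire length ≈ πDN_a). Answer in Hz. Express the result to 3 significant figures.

k = Gd⁴/(8D³N_a) = (76.3×10³)(4.7⁴)/(8·21.0³·19) = 26.449 N/mm = 26449 N/m
Wire length L = πDN_a = π·21.0·19 = 1253.5 mm
m = ρ·(πd²/4)·L = 7850 × 17.349×10⁻⁶ m² × 1.2535 m = 0.17072 kg
f_n = ½√(k/m) = 0.5·√(26449/0.17072) = 0.5·√(1.5493e+05) = 196.81 Hz

197 Hz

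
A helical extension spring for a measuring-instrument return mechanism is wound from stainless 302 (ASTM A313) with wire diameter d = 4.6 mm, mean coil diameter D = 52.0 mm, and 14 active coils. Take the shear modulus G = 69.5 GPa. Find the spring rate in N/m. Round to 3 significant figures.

1980 N/m

k = Gd⁴/(8D³N_a) = (69.5×10³ × 4.6⁴) / (8 × 52.0³ × 14)
  = 3.11183e+07 / 1.57481e+07 = 1.976 N/mm = 1976 N/m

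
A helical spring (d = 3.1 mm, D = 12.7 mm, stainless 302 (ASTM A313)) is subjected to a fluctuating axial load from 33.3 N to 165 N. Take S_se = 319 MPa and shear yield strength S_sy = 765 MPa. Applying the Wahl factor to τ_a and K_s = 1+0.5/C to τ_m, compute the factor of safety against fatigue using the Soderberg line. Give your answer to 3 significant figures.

2.13

C = D/d = 12.7/3.1 = 4.0968; K_W = (4C−1)/(4C−4)+0.615/C = 1.3923; K_s = 1+0.5/C = 1.1220
F_a = (F_max−F_min)/2 = 65.85 N; F_m = (F_max+F_min)/2 = 99.15 N
τ_a = K_W·8F_aD/(πd³) = 1.3923 × 71.485 = 99.529 MPa
τ_m = K_s·8F_mD/(πd³) = 1.1220 × 107.63 = 120.77 MPa
Soderberg: 1/n_f = τ_a/S_se + τ_m/S_sy = 99.529/319 + 120.77/765 = 0.31200 + 0.15787 = 0.46987
n_f = 1/0.46987 = 2.128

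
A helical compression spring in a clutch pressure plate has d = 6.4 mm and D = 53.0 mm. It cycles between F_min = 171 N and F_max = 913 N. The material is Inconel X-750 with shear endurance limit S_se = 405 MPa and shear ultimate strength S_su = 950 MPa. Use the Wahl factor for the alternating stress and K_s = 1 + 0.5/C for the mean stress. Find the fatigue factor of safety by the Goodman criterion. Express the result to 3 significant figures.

C = D/d = 53.0/6.4 = 8.2812; K_W = (4C−1)/(4C−4)+0.615/C = 1.1773; K_s = 1+0.5/C = 1.0604
F_a = (F_max−F_min)/2 = 371 N; F_m = (F_max+F_min)/2 = 542 N
τ_a = K_W·8F_aD/(πd³) = 1.1773 × 191.01 = 224.87 MPa
τ_m = K_s·8F_mD/(πd³) = 1.0604 × 279.05 = 295.89 MPa
Goodman: 1/n_f = τ_a/S_se + τ_m/S_su = 224.87/405 + 295.89/950 = 0.55523 + 0.31147 = 0.86669
n_f = 1/0.86669 = 1.154

1.15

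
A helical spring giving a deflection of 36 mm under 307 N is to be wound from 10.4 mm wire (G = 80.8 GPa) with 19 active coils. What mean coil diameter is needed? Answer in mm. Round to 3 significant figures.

Required rate k = F/δ = 307/36 = 8.5278 N/mm
D = (Gd⁴/(8N_a·k))^(1/3) = (80.8×10³·10.4⁴/(8·19·8.5278))^(1/3)
  = (729231)^(1/3) = 90.0095 mm

90.0 mm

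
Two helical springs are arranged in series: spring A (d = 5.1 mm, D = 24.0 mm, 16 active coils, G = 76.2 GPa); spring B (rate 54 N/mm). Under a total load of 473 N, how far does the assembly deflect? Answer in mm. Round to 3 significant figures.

k_A = Gd⁴/(8D³N_a) = (76.2×10³)(5.1⁴)/(8·24.0³·16) = 29.133 N/mm
Series: 1/k_eq = 1/29.133 + 1/54 = 0.052843; k_eq = 18.924 N/mm
δ = F/k_eq = 473/18.924 = 24.995 mm

25.0 mm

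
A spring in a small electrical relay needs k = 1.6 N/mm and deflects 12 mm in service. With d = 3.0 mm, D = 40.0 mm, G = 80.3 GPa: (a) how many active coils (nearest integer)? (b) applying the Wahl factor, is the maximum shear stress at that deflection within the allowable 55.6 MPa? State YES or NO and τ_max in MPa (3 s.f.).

N_a = Gd⁴/(8D³k) = (80.3×10³)(3.0⁴)/(8·40.0³·1.6) = 7.94 → N_a = 8
Actual rate k = Gd⁴/(8D³·8) = 1.588 N/mm
Working load F = kδ = 1.588·12 = 19.056 N
C = 40.0/3.0 = 13.3333; K_W = (4C−1)/(4C−4)+0.615/C = 1.1069
τ_max = K_W·8FD/(πd³) = 1.1069·71.888 = 79.576 MPa
τ_max > 55.6 MPa → exceeds allowable

(a) 8 coils; (b) NO, τ_max = 79.6 MPa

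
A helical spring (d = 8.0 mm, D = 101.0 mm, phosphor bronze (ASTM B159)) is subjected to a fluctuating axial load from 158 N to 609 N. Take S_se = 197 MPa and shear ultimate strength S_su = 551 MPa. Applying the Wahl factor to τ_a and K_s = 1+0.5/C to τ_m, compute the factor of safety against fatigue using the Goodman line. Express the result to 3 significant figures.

0.996

C = D/d = 101.0/8.0 = 12.6250; K_W = (4C−1)/(4C−4)+0.615/C = 1.1132; K_s = 1+0.5/C = 1.0396
F_a = (F_max−F_min)/2 = 225.5 N; F_m = (F_max+F_min)/2 = 383.5 N
τ_a = K_W·8F_aD/(πd³) = 1.1132 × 113.28 = 126.1 MPa
τ_m = K_s·8F_mD/(πd³) = 1.0396 × 192.64 = 200.27 MPa
Goodman: 1/n_f = τ_a/S_se + τ_m/S_su = 126.1/197 + 200.27/551 = 0.64011 + 0.36347 = 1.0036
n_f = 1/1.0036 = 0.9964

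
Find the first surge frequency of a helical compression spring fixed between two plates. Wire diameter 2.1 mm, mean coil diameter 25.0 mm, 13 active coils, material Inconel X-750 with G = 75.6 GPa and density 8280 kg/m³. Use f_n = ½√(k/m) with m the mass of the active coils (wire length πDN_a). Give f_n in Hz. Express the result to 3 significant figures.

k = Gd⁴/(8D³N_a) = (75.6×10³)(2.1⁴)/(8·25.0³·13) = 0.90479 N/mm = 904.79 N/m
Wire length L = πDN_a = π·25.0·13 = 1021 mm
m = ρ·(πd²/4)·L = 8280 × 3.4636×10⁻⁶ m² × 1.021 m = 0.029281 kg
f_n = ½√(k/m) = 0.5·√(904.79/0.029281) = 0.5·√(30900) = 87.891 Hz

87.9 Hz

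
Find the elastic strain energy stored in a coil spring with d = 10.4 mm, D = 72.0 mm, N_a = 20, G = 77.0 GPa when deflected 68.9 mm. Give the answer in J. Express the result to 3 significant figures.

35.8 J

k = Gd⁴/(8D³N_a) = (77.0×10³)(10.4⁴)/(8·72.0³·20) = 15.084 N/mm
U = ½kδ² = 0.5 × 15.084 × 68.9² = 35803 N·mm = 35.803 J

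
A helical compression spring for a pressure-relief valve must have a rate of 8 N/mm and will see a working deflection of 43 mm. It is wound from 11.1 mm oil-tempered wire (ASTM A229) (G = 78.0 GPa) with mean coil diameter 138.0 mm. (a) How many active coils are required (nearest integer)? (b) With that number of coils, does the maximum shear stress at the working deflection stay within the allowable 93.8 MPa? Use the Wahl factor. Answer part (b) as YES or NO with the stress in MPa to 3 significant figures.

(a) 7 coils; (b) NO, τ_max = 99.1 MPa

N_a = Gd⁴/(8D³k) = (78.0×10³)(11.1⁴)/(8·138.0³·8) = 7.04 → N_a = 7
Actual rate k = Gd⁴/(8D³·7) = 8.0457 N/mm
Working load F = kδ = 8.0457·43 = 345.96 N
C = 138.0/11.1 = 12.4324; K_W = (4C−1)/(4C−4)+0.615/C = 1.1151
τ_max = K_W·8FD/(πd³) = 1.1151·88.896 = 99.125 MPa
τ_max > 93.8 MPa → exceeds allowable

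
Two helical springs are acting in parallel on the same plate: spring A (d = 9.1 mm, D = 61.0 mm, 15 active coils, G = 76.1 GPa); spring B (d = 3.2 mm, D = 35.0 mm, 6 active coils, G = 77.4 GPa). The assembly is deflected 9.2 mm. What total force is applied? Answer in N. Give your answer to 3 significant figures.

213 N

k_A = Gd⁴/(8D³N_a) = (76.1×10³)(9.1⁴)/(8·61.0³·15) = 19.159 N/mm
k_B = Gd⁴/(8D³N_a) = (77.4×10³)(3.2⁴)/(8·35.0³·6) = 3.9436 N/mm
Parallel: k_eq = 19.159 + 3.9436 = 23.103 N/mm
F = k_eq·δ = 23.103·9.2 = 212.55 N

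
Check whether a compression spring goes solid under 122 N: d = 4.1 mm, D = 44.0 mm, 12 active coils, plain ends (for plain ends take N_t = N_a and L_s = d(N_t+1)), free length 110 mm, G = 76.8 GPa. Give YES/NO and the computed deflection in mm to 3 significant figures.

k = Gd⁴/(8D³N_a) = (76.8×10³)(4.1⁴)/(8·44.0³·12) = 2.6538 N/mm
N_t = 12; L_s = 4.1·13 = 53.3 mm; δ_solid = L₀ − L_s = 110 − 53.3 = 56.7 mm
δ = F/k = 122/2.6538 = 45.972 mm
δ < δ_solid → spring does not go solid

NO, δ = 46.0 mm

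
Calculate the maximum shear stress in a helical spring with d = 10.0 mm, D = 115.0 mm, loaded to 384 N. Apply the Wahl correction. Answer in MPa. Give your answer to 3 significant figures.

126 MPa

Spring index C = D/d = 115.0/10.0 = 11.5000
K_W = (4C−1)/(4C−4) + 0.615/C = 45.000/42.000 + 0.0535 = 1.1249
τ₀ = 8FD/(πd³) = 8·384·115.0/(π·10.0³) = 353280/3141.6 = 112.45 MPa
τ_max = K·τ₀ = 1.1249 × 112.45 = 126.5 MPa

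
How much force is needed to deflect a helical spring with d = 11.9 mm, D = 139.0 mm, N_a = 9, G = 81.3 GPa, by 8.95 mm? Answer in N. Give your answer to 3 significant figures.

k = Gd⁴/(8D³N_a) = (81.3×10³)(11.9⁴)/(8·139.0³·9) = 8.4314 N/mm
F = k·δ = 8.4314 × 8.95 = 75.461 N

75.5 N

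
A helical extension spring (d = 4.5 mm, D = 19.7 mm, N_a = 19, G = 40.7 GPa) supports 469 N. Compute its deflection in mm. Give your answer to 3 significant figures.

k = Gd⁴/(8D³N_a) = (40.7×10³)(4.5⁴)/(8·19.7³·19) = 14.362 N/mm
δ = F/k = 469 / 14.362 = 32.657 mm

32.7 mm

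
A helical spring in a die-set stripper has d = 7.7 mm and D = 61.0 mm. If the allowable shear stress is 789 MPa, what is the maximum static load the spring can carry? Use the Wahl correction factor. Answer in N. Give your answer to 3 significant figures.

1960 N

C = D/d = 61.0/7.7 = 7.9221
K_W = (4C−1)/(4C−4) + 0.615/C = 30.688/27.688 + 0.0776 = 1.1860
τ_max = K·8FD/(πd³) → F_max = τ_allow·πd³/(8DK)
F_max = 789·π·7.7³/(8·61.0·1.1860) = 1.1316e+06/578.76 = 1955.2 N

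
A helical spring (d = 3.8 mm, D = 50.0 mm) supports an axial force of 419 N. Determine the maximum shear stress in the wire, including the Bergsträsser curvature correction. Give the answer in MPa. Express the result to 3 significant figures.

Spring index C = D/d = 50.0/3.8 = 13.1579
K_B = (4C+2)/(4C−3) = 54.632/49.632 = 1.1007
τ₀ = 8FD/(πd³) = 8·419·50.0/(π·3.8³) = 167600/172.39 = 972.24 MPa
τ_max = K·τ₀ = 1.1007 × 972.24 = 1070.2 MPa

1070 MPa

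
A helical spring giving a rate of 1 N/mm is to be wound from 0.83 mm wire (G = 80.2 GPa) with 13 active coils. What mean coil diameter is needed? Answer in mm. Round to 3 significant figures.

7.15 mm

D = (Gd⁴/(8N_a·k))^(1/3) = (80.2×10³·0.83⁴/(8·13·1))^(1/3)
  = (365.977)^(1/3) = 7.1529 mm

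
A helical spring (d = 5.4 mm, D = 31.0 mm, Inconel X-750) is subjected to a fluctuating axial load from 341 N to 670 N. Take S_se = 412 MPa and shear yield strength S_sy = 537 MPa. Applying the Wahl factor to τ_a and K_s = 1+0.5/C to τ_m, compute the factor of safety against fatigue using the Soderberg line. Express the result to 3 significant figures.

1.30

C = D/d = 31.0/5.4 = 5.7407; K_W = (4C−1)/(4C−4)+0.615/C = 1.2653; K_s = 1+0.5/C = 1.0871
F_a = (F_max−F_min)/2 = 164.5 N; F_m = (F_max+F_min)/2 = 505.5 N
τ_a = K_W·8F_aD/(πd³) = 1.2653 × 82.468 = 104.35 MPa
τ_m = K_s·8F_mD/(πd³) = 1.0871 × 253.42 = 275.49 MPa
Soderberg: 1/n_f = τ_a/S_se + τ_m/S_sy = 104.35/412 + 275.49/537 = 0.25328 + 0.51302 = 0.7663
n_f = 1/0.7663 = 1.305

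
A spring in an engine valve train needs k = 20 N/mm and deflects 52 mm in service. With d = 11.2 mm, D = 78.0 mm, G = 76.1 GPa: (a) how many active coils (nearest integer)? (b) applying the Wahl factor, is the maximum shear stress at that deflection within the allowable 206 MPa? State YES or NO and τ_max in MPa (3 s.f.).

(a) 16 coils; (b) YES, τ_max = 176 MPa

N_a = Gd⁴/(8D³k) = (76.1×10³)(11.2⁴)/(8·78.0³·20) = 15.77 → N_a = 16
Actual rate k = Gd⁴/(8D³·16) = 19.713 N/mm
Working load F = kδ = 19.713·52 = 1025.1 N
C = 78.0/11.2 = 6.9643; K_W = (4C−1)/(4C−4)+0.615/C = 1.2141
τ_max = K_W·8FD/(πd³) = 1.2141·144.93 = 175.95 MPa
τ_max ≤ 206 MPa → acceptable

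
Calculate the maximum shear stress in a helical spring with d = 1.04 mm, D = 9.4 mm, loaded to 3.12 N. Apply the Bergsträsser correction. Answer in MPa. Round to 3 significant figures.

76.4 MPa

Spring index C = D/d = 9.4/1.04 = 9.0385
K_B = (4C+2)/(4C−3) = 38.154/33.154 = 1.1508
τ₀ = 8FD/(πd³) = 8·3.12·9.4/(π·1.04³) = 234.624/3.5339 = 66.393 MPa
τ_max = K·τ₀ = 1.1508 × 66.393 = 76.406 MPa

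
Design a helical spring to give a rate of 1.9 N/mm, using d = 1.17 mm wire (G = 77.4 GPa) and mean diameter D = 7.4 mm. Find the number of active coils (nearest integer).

24

N_a = Gd⁴/(8D³k) = (77.4×10³ × 1.17⁴)/(8 × 7.4³ × 1.9)
    = 145039 / 6159.4 = 23.55 → 24 coils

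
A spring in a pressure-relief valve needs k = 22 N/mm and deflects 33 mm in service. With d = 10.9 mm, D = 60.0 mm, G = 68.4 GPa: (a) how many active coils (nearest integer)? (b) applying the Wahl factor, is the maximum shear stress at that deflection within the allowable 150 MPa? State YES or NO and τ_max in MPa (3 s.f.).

N_a = Gd⁴/(8D³k) = (68.4×10³)(10.9⁴)/(8·60.0³·22) = 25.4 → N_a = 25
Actual rate k = Gd⁴/(8D³·25) = 22.35 N/mm
Working load F = kδ = 22.35·33 = 737.55 N
C = 60.0/10.9 = 5.5046; K_W = (4C−1)/(4C−4)+0.615/C = 1.2782
τ_max = K_W·8FD/(πd³) = 1.2782·87.017 = 111.23 MPa
τ_max ≤ 150 MPa → acceptable

(a) 25 coils; (b) YES, τ_max = 111 MPa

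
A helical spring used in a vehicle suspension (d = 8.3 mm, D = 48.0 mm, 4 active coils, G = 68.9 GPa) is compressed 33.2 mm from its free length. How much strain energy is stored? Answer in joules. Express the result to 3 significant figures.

50.9 J

k = Gd⁴/(8D³N_a) = (68.9×10³)(8.3⁴)/(8·48.0³·4) = 92.397 N/mm
U = ½kδ² = 0.5 × 92.397 × 33.2² = 50922 N·mm = 50.922 J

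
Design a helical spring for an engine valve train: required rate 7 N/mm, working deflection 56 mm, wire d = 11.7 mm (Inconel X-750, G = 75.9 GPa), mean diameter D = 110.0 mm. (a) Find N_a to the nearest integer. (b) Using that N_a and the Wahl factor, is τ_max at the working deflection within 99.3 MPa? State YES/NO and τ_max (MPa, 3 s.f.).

(a) 19 coils; (b) YES, τ_max = 79.5 MPa

N_a = Gd⁴/(8D³k) = (75.9×10³)(11.7⁴)/(8·110.0³·7) = 19.08 → N_a = 19
Actual rate k = Gd⁴/(8D³·19) = 7.0301 N/mm
Working load F = kδ = 7.0301·56 = 393.69 N
C = 110.0/11.7 = 9.4017; K_W = (4C−1)/(4C−4)+0.615/C = 1.1547
τ_max = K_W·8FD/(πd³) = 1.1547·68.854 = 79.504 MPa
τ_max ≤ 99.3 MPa → acceptable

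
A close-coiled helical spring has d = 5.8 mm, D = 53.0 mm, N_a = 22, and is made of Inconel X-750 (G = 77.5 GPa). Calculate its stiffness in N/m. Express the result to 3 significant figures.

3350 N/m

k = Gd⁴/(8D³N_a) = (77.5×10³ × 5.8⁴) / (8 × 53.0³ × 22)
  = 8.77028e+07 / 2.62024e+07 = 3.3471 N/mm = 3347.1 N/m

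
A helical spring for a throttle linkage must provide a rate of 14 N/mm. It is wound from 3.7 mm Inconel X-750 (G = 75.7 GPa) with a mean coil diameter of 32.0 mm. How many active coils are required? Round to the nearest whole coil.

N_a = Gd⁴/(8D³k) = (75.7×10³ × 3.7⁴)/(8 × 32.0³ × 14)
    = 1.41874e+07 / 3.67002e+06 = 3.866 → 4 coils

4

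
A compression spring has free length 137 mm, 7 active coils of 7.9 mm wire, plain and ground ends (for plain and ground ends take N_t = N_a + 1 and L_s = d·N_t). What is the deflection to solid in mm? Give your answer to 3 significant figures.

73.8 mm

N_t = 8; L_s = 7.9·8 = 63.2 mm
δ_solid = L₀ − L_s = 137 − 63.2 = 73.8 mm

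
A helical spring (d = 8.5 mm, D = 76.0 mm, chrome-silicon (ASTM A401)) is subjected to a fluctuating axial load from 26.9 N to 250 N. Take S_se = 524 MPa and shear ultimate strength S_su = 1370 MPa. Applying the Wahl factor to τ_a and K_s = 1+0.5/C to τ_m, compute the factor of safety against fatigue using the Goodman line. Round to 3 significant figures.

8.96

C = D/d = 76.0/8.5 = 8.9412; K_W = (4C−1)/(4C−4)+0.615/C = 1.1632; K_s = 1+0.5/C = 1.0559
F_a = (F_max−F_min)/2 = 111.55 N; F_m = (F_max+F_min)/2 = 138.45 N
τ_a = K_W·8F_aD/(πd³) = 1.1632 × 35.153 = 40.891 MPa
τ_m = K_s·8F_mD/(πd³) = 1.0559 × 43.63 = 46.07 MPa
Goodman: 1/n_f = τ_a/S_se + τ_m/S_su = 40.891/524 + 46.07/1370 = 0.07804 + 0.03363 = 0.11166
n_f = 1/0.11166 = 8.955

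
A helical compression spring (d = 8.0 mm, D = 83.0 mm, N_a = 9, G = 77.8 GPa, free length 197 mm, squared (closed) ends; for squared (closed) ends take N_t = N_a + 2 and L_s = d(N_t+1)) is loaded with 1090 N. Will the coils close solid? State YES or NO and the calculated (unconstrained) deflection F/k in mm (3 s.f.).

k = Gd⁴/(8D³N_a) = (77.8×10³)(8.0⁴)/(8·83.0³·9) = 7.7406 N/mm
N_t = 11; L_s = 8.0·12 = 96 mm; δ_solid = L₀ − L_s = 197 − 96 = 101 mm
δ = F/k = 1090/7.7406 = 140.82 mm
δ ≥ δ_solid → spring goes solid

YES, δ = 141 mm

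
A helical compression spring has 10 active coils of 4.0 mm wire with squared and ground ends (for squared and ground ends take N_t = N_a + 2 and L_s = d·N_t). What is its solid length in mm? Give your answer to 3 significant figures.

squared and ground ends: N_t = N_a + 2 = 10 + 2 = 12
L_s = d·N_t = 4.0 × 12 = 48 mm

48.0 mm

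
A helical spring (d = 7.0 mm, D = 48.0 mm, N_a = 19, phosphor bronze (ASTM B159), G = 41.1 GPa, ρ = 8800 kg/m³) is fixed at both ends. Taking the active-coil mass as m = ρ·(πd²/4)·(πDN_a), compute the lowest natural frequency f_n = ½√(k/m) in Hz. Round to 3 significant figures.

k = Gd⁴/(8D³N_a) = (41.1×10³)(7.0⁴)/(8·48.0³·19) = 5.8704 N/mm = 5870.4 N/m
Wire length L = πDN_a = π·48.0·19 = 2865.1 mm
m = ρ·(πd²/4)·L = 8800 × 38.485×10⁻⁶ m² × 2.8651 m = 0.97032 kg
f_n = ½√(k/m) = 0.5·√(5870.4/0.97032) = 0.5·√(6050) = 38.891 Hz

38.9 Hz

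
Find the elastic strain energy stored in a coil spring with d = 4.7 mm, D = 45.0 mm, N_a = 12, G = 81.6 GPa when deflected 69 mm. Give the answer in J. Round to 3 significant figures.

k = Gd⁴/(8D³N_a) = (81.6×10³)(4.7⁴)/(8·45.0³·12) = 4.5517 N/mm
U = ½kδ² = 0.5 × 4.5517 × 69² = 10835 N·mm = 10.835 J

10.8 J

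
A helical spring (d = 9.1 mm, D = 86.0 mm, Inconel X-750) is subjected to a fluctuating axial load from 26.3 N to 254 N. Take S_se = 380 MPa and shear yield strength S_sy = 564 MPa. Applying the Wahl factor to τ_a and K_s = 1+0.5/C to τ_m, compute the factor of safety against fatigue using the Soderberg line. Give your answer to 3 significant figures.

C = D/d = 86.0/9.1 = 9.4505; K_W = (4C−1)/(4C−4)+0.615/C = 1.1538; K_s = 1+0.5/C = 1.0529
F_a = (F_max−F_min)/2 = 113.85 N; F_m = (F_max+F_min)/2 = 140.15 N
τ_a = K_W·8F_aD/(πd³) = 1.1538 × 33.086 = 38.176 MPa
τ_m = K_s·8F_mD/(πd³) = 1.0529 × 40.729 = 42.884 MPa
Soderberg: 1/n_f = τ_a/S_se + τ_m/S_sy = 38.176/380 + 42.884/564 = 0.10046 + 0.07604 = 0.1765
n_f = 1/0.1765 = 5.666

5.67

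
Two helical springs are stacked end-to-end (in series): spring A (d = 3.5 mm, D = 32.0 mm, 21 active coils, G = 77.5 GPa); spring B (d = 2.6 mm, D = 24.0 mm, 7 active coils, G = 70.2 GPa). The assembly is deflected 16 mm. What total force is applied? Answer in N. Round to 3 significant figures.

22.4 N

k_A = Gd⁴/(8D³N_a) = (77.5×10³)(3.5⁴)/(8·32.0³·21) = 2.1126 N/mm
k_B = Gd⁴/(8D³N_a) = (70.2×10³)(2.6⁴)/(8·24.0³·7) = 4.1439 N/mm
Series: 1/k_eq = 1/2.1126 + 1/4.1439 = 0.71467; k_eq = 1.3992 N/mm
F = k_eq·δ = 1.3992·16 = 22.388 N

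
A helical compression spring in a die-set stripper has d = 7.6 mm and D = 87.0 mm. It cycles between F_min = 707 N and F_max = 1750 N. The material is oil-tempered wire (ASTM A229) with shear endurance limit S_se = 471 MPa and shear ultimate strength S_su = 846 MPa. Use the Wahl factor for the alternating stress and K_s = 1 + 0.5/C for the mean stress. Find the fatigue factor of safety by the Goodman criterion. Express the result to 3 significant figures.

C = D/d = 87.0/7.6 = 11.4474; K_W = (4C−1)/(4C−4)+0.615/C = 1.1255; K_s = 1+0.5/C = 1.0437
F_a = (F_max−F_min)/2 = 521.5 N; F_m = (F_max+F_min)/2 = 1228.5 N
τ_a = K_W·8F_aD/(πd³) = 1.1255 × 263.19 = 296.23 MPa
τ_m = K_s·8F_mD/(πd³) = 1.0437 × 620 = 647.08 MPa
Goodman: 1/n_f = τ_a/S_se + τ_m/S_su = 296.23/471 + 647.08/846 = 0.62893 + 0.76487 = 1.3938
n_f = 1/1.3938 = 0.7175

0.717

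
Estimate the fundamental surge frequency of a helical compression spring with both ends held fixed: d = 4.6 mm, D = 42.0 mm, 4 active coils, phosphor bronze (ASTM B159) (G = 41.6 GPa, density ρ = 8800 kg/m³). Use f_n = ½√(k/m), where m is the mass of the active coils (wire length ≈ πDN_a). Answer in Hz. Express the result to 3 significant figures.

k = Gd⁴/(8D³N_a) = (41.6×10³)(4.6⁴)/(8·42.0³·4) = 7.8565 N/mm = 7856.5 N/m
Wire length L = πDN_a = π·42.0·4 = 527.79 mm
m = ρ·(πd²/4)·L = 8800 × 16.619×10⁻⁶ m² × 0.52779 m = 0.077188 kg
f_n = ½√(k/m) = 0.5·√(7856.5/0.077188) = 0.5·√(1.0178e+05) = 159.52 Hz

160 Hz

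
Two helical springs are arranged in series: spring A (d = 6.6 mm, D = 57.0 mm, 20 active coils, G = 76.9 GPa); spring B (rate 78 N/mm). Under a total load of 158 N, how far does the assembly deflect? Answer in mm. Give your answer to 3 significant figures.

k_A = Gd⁴/(8D³N_a) = (76.9×10³)(6.6⁴)/(8·57.0³·20) = 4.9244 N/mm
Series: 1/k_eq = 1/4.9244 + 1/78 = 0.21589; k_eq = 4.632 N/mm
δ = F/k_eq = 158/4.632 = 34.11 mm

34.1 mm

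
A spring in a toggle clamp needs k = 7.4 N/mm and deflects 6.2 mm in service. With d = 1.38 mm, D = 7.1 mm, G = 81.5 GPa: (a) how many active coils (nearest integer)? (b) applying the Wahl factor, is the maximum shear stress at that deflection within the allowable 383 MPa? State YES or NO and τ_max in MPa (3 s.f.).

(a) 14 coils; (b) NO, τ_max = 409 MPa

N_a = Gd⁴/(8D³k) = (81.5×10³)(1.38⁴)/(8·7.1³·7.4) = 13.95 → N_a = 14
Actual rate k = Gd⁴/(8D³·14) = 7.3736 N/mm
Working load F = kδ = 7.3736·6.2 = 45.716 N
C = 7.1/1.38 = 5.1449; K_W = (4C−1)/(4C−4)+0.615/C = 1.3005
τ_max = K_W·8FD/(πd³) = 1.3005·314.51 = 409.01 MPa
τ_max > 383 MPa → exceeds allowable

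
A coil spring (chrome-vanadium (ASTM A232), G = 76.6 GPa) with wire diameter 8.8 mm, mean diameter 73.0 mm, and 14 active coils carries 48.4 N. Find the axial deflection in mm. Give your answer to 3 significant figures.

k = Gd⁴/(8D³N_a) = (76.6×10³)(8.8⁴)/(8·73.0³·14) = 10.543 N/mm
δ = F/k = 48.4 / 10.543 = 4.5906 mm

4.59 mm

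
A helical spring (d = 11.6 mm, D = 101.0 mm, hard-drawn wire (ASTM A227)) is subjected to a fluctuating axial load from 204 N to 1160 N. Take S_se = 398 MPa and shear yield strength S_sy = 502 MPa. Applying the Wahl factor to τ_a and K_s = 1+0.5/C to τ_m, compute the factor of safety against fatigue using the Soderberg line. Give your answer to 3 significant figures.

C = D/d = 101.0/11.6 = 8.7069; K_W = (4C−1)/(4C−4)+0.615/C = 1.1679; K_s = 1+0.5/C = 1.0574
F_a = (F_max−F_min)/2 = 478 N; F_m = (F_max+F_min)/2 = 682 N
τ_a = K_W·8F_aD/(πd³) = 1.1679 × 78.762 = 91.99 MPa
τ_m = K_s·8F_mD/(πd³) = 1.0574 × 112.38 = 118.83 MPa
Soderberg: 1/n_f = τ_a/S_se + τ_m/S_sy = 91.99/398 + 118.83/502 = 0.23113 + 0.23671 = 0.46784
n_f = 1/0.46784 = 2.137

2.14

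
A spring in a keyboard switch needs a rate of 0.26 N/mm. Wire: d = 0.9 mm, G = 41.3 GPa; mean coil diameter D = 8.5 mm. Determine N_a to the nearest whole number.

N_a = Gd⁴/(8D³k) = (41.3×10³ × 0.9⁴)/(8 × 8.5³ × 0.26)
    = 27096.9 / 1277.38 = 21.21 → 21 coils

21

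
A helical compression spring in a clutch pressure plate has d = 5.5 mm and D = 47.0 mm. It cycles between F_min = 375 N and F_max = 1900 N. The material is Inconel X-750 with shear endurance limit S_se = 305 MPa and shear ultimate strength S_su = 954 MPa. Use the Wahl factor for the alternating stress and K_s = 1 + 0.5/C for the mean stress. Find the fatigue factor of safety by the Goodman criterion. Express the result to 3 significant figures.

0.332

C = D/d = 47.0/5.5 = 8.5455; K_W = (4C−1)/(4C−4)+0.615/C = 1.1714; K_s = 1+0.5/C = 1.0585
F_a = (F_max−F_min)/2 = 762.5 N; F_m = (F_max+F_min)/2 = 1137.5 N
τ_a = K_W·8F_aD/(πd³) = 1.1714 × 548.52 = 642.51 MPa
τ_m = K_s·8F_mD/(πd³) = 1.0585 × 818.28 = 866.16 MPa
Goodman: 1/n_f = τ_a/S_se + τ_m/S_su = 642.51/305 + 866.16/954 = 2.10660 + 0.90792 = 3.0145
n_f = 1/3.0145 = 0.3317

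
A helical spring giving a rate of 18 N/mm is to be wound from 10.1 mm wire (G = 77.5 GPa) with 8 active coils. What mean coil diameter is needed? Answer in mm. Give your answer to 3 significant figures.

D = (Gd⁴/(8N_a·k))^(1/3) = (77.5×10³·10.1⁴/(8·8·18))^(1/3)
  = (700059)^(1/3) = 88.7929 mm

88.8 mm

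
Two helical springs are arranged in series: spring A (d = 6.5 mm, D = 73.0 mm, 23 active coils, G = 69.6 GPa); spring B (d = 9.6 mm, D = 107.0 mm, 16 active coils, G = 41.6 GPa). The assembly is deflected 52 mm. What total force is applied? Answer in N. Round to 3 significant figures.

k_A = Gd⁴/(8D³N_a) = (69.6×10³)(6.5⁴)/(8·73.0³·23) = 1.7357 N/mm
k_B = Gd⁴/(8D³N_a) = (41.6×10³)(9.6⁴)/(8·107.0³·16) = 2.2533 N/mm
Series: 1/k_eq = 1/1.7357 + 1/2.2533 = 1.0199; k_eq = 0.98046 N/mm
F = k_eq·δ = 0.98046·52 = 50.984 N

51.0 N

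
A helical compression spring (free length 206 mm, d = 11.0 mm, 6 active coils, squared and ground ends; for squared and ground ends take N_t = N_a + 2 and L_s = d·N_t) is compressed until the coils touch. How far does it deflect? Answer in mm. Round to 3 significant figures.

N_t = 8; L_s = 11.0·8 = 88 mm
δ_solid = L₀ − L_s = 206 − 88 = 118 mm

118 mm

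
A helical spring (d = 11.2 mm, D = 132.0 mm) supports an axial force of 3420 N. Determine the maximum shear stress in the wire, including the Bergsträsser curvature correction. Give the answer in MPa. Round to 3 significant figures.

Spring index C = D/d = 132.0/11.2 = 11.7857
K_B = (4C+2)/(4C−3) = 49.143/44.143 = 1.1133
τ₀ = 8FD/(πd³) = 8·3420·132.0/(π·11.2³) = 3.61152e+06/4413.7 = 818.25 MPa
τ_max = K·τ₀ = 1.1133 × 818.25 = 910.93 MPa

911 MPa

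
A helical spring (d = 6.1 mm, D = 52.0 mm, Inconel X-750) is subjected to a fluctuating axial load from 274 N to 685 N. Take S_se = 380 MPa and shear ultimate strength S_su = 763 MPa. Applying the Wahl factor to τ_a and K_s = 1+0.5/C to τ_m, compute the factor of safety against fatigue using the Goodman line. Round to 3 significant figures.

1.32

C = D/d = 52.0/6.1 = 8.5246; K_W = (4C−1)/(4C−4)+0.615/C = 1.1718; K_s = 1+0.5/C = 1.0587
F_a = (F_max−F_min)/2 = 205.5 N; F_m = (F_max+F_min)/2 = 479.5 N
τ_a = K_W·8F_aD/(πd³) = 1.1718 × 119.89 = 140.48 MPa
τ_m = K_s·8F_mD/(πd³) = 1.0587 × 279.73 = 296.14 MPa
Goodman: 1/n_f = τ_a/S_se + τ_m/S_su = 140.48/380 + 296.14/763 = 0.36969 + 0.38813 = 0.75782
n_f = 1/0.75782 = 1.32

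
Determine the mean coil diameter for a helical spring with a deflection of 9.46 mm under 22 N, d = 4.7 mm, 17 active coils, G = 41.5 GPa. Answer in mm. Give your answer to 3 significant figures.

40.0 mm

Required rate k = F/δ = 22/9.46 = 2.3256 N/mm
D = (Gd⁴/(8N_a·k))^(1/3) = (41.5×10³·4.7⁴/(8·17·2.3256))^(1/3)
  = (64027.9)^(1/3) = 40.0058 mm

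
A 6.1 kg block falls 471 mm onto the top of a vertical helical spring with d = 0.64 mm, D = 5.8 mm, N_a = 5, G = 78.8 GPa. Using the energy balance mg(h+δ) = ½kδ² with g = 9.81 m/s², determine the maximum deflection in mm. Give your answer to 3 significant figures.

221 mm

k = Gd⁴/(8D³N_a) = (78.8×10³)(0.64⁴)/(8·5.8³·5) = 1.694 N/mm
W = mg = 6.1 × 9.81 = 59.841 N
½kδ² − Wδ − Wh = 0 → δ = (W + √(W² + 2kWh))/k
δ = (59.841 + √(3580.9 + 95488.7))/1.694 = (59.841 + 314.75)/1.694 = 221.14 mm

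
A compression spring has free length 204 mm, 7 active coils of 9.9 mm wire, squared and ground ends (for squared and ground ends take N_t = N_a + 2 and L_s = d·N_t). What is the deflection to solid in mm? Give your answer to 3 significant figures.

115 mm

N_t = 9; L_s = 9.9·9 = 89.1 mm
δ_solid = L₀ − L_s = 204 − 89.1 = 114.9 mm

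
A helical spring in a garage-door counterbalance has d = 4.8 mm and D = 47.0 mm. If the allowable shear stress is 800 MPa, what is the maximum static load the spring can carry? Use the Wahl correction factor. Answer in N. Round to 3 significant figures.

C = D/d = 47.0/4.8 = 9.7917
K_W = (4C−1)/(4C−4) + 0.615/C = 38.167/35.167 + 0.0628 = 1.1481
τ_max = K·8FD/(πd³) → F_max = τ_allow·πd³/(8DK)
F_max = 800·π·4.8³/(8·47.0·1.1481) = 2.7795e+05/431.69 = 643.86 N

644 N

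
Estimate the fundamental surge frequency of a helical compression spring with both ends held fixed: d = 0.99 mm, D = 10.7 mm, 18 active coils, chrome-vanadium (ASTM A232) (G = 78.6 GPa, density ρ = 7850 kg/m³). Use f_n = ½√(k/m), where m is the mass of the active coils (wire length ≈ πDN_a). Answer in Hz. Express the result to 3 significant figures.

k = Gd⁴/(8D³N_a) = (78.6×10³)(0.99⁴)/(8·10.7³·18) = 0.42801 N/mm = 428.01 N/m
Wire length L = πDN_a = π·10.7·18 = 605.07 mm
m = ρ·(πd²/4)·L = 7850 × 0.76977×10⁻⁶ m² × 0.60507 m = 0.0036563 kg
f_n = ½√(k/m) = 0.5·√(428.01/0.0036563) = 0.5·√(1.1706e+05) = 171.07 Hz

171 Hz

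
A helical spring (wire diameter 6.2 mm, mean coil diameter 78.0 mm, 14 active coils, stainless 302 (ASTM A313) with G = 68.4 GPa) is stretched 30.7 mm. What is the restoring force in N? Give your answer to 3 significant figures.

58.4 N

k = Gd⁴/(8D³N_a) = (68.4×10³)(6.2⁴)/(8·78.0³·14) = 1.9016 N/mm
F = k·δ = 1.9016 × 30.7 = 58.379 N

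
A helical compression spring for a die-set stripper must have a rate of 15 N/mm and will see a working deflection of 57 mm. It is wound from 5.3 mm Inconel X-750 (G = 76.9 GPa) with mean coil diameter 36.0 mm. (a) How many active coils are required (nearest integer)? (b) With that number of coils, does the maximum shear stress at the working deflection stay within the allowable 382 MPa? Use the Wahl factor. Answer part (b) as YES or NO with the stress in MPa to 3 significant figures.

N_a = Gd⁴/(8D³k) = (76.9×10³)(5.3⁴)/(8·36.0³·15) = 10.84 → N_a = 11
Actual rate k = Gd⁴/(8D³·11) = 14.779 N/mm
Working load F = kδ = 14.779·57 = 842.39 N
C = 36.0/5.3 = 6.7925; K_W = (4C−1)/(4C−4)+0.615/C = 1.2200
τ_max = K_W·8FD/(πd³) = 1.2200·518.72 = 632.84 MPa
τ_max > 382 MPa → exceeds allowable

(a) 11 coils; (b) NO, τ_max = 633 MPa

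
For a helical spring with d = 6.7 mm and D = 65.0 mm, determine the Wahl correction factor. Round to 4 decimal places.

C = D/d = 65.0/6.7 = 9.7015
K_W = (4C−1)/(4C−4) + 0.615/C = 37.806/34.806 + 0.0634 = 1.1496

1.1496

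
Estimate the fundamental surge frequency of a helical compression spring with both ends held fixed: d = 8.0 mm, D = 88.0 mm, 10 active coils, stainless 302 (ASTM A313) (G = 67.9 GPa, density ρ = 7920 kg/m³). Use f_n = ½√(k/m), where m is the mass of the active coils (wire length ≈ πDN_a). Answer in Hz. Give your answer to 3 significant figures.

34.0 Hz

k = Gd⁴/(8D³N_a) = (67.9×10³)(8.0⁴)/(8·88.0³·10) = 5.1014 N/mm = 5101.4 N/m
Wire length L = πDN_a = π·88.0·10 = 2764.6 mm
m = ρ·(πd²/4)·L = 7920 × 50.265×10⁻⁶ m² × 2.7646 m = 1.1006 kg
f_n = ½√(k/m) = 0.5·√(5101.4/1.1006) = 0.5·√(4635.2) = 34.041 Hz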